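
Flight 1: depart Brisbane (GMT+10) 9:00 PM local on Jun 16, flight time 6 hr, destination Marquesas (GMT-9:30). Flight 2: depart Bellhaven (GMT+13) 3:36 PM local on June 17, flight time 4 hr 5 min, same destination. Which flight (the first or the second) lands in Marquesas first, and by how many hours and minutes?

Flight 1 in UTC: 9:00 PM − 10:00 = 11:00 AM on Jun 16.
+6 hours → arrive 5:00 PM UTC on Jun 16.
Flight 2 in UTC: 3:36 PM − 13:00 = 2:36 AM on Jun 17.
+4 hours and 5 minutes → arrive 6:41 AM UTC on Jun 17.
Flight 1 lands earlier by 13 hours 41 minutes.

the first, by 13 hours 41 minutes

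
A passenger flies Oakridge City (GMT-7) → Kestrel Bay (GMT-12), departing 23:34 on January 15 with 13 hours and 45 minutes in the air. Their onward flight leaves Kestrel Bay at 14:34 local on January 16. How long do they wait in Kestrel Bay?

6 hours 15 minutes

Convert departure to UTC: 23:34 + 7:00 = 06:34 UTC on Jan 16.
Add 13 hours and 45 minutes flight time → 20:19 UTC.
Kestrel Bay is UTC−12:00, so local arrival = 20:19 − 12:00 = 08:19 on Jan 16.
Layover = 14:34 − 08:19 = 6 hours 15 minutes.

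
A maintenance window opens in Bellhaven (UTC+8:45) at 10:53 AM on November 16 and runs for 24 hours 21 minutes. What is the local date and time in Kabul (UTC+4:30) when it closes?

6:59 AM on November 17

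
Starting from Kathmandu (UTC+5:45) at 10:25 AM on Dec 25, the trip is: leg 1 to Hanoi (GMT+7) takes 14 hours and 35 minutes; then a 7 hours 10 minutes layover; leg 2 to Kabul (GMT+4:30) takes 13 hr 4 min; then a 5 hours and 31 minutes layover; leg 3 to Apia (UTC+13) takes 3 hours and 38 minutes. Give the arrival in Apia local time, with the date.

Convert departure to UTC: 10:25 AM − 5:45 = 4:40 AM UTC on Dec 25.
Add 14 hours and 35 minutes leg 1 → 7:15 PM UTC.
Add 7 hours and 10 minutes layover in Hanoi → 2:25 AM UTC (Dec 26).
Add 13 hours 4 minutes leg 2 → 3:29 PM UTC.
Add 5 hours and 31 minutes layover in Kabul → 9:00 PM UTC.
Add 3 hours and 38 minutes leg 3 → 12:38 AM UTC (Dec 27).
Apia is UTC+13:00, so local arrival = 12:38 AM + 13:00 = 1:38 PM on Dec 27.

1:38 PM on Dec 27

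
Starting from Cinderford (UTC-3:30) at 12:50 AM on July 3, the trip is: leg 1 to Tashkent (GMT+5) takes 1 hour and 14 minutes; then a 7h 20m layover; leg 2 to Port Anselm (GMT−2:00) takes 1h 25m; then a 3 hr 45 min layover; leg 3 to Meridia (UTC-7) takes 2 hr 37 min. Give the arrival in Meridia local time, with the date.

1:41 PM on Jul 3

Convert departure to UTC: 12:50 AM + 3:30 = 4:20 AM UTC on Jul 3.
Add 1 hour 14 minutes leg 1 → 5:34 AM UTC.
Add 7 hours 20 minutes layover in Tashkent → 12:54 PM UTC.
Add 1 hour and 25 minutes leg 2 → 2:19 PM UTC.
Add 3 hours and 45 minutes layover in Port Anselm → 6:04 PM UTC.
Add 2 hours 37 minutes leg 3 → 8:41 PM UTC.
Meridia is UTC−7:00, so local arrival = 8:41 PM − 7:00 = 1:41 PM on Jul 3.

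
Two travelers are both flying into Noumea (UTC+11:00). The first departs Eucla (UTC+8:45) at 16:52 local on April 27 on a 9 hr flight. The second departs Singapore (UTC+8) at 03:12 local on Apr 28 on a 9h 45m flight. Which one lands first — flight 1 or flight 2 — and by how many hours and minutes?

Flight 1 in UTC: 16:52 − 8:45 = 08:07 on Apr 27.
+9 hours → arrive 17:07 UTC on Apr 27.
Flight 2 in UTC: 03:12 − 8:00 = 19:12 on Apr 27.
+9 hours 45 minutes → arrive 04:57 UTC on Apr 28.
Flight 1 lands earlier by 11 hours 50 minutes.

the first, by 11 hours 50 minutes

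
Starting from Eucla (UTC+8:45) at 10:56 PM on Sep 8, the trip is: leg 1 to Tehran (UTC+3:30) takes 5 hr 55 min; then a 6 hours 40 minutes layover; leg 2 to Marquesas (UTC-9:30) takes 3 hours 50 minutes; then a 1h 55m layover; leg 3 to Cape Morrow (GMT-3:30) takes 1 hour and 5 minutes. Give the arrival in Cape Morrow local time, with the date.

Convert departure to UTC: 10:56 PM − 8:45 = 2:11 PM UTC on Sep 8.
Add 5 hours 55 minutes leg 1 → 8:06 PM UTC.
Add 6 hours 40 minutes layover in Tehran → 2:46 AM UTC (Sep 9).
Add 3 hours 50 minutes leg 2 → 6:36 AM UTC.
Add 1 hour 55 minutes layover in Marquesas → 8:31 AM UTC.
Add 1 hour 5 minutes leg 3 → 9:36 AM UTC.
Cape Morrow is UTC−3:30, so local arrival = 9:36 AM − 3:30 = 6:06 AM on Sep 9.

6:06 AM on Sep 9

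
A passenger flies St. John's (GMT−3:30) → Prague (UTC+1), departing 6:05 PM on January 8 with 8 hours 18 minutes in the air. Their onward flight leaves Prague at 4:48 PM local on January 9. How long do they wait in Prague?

Convert departure to UTC: 6:05 PM + 3:30 = 9:35 PM UTC on Jan 8.
Add 8 hours and 18 minutes flight time → 5:53 AM UTC (Jan 9).
Prague is UTC+1:00, so local arrival = 5:53 AM + 1:00 = 6:53 AM on Jan 9.
Layover = 4:48 PM − 6:53 AM = 9 hours 55 minutes.

9 hours 55 minutes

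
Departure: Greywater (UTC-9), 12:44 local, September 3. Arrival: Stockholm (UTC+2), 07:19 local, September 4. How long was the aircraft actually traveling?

7 hours 35 minutes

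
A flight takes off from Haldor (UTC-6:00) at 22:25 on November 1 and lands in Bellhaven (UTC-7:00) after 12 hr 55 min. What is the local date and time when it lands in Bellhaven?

Convert departure to UTC: 22:25 + 6:00 = 04:25 UTC on Nov 2.
Add 12 hours and 55 minutes travel time → 17:20 UTC.
Bellhaven is UTC−7:00, so local arrival = 17:20 − 7:00 = 10:20 on Nov 2.

10:20 on November 2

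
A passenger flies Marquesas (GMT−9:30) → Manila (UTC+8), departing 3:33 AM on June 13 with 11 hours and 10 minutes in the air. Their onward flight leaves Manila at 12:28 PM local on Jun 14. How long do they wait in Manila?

Convert departure to UTC: 3:33 AM + 9:30 = 1:03 PM UTC on Jun 13.
Add 11 hours 10 minutes flight time → 12:13 AM UTC (Jun 14).
Manila is UTC+8:00, so local arrival = 12:13 AM + 8:00 = 8:13 AM on Jun 14.
Layover = 12:28 PM − 8:13 AM = 4 hours 15 minutes.

4 hours 15 minutes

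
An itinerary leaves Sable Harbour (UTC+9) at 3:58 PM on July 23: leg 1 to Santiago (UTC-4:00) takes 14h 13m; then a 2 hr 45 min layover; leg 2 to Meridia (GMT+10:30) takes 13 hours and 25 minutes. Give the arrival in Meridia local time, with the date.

11:51 PM on Jul 24

Convert departure to UTC: 3:58 PM − 9:00 = 6:58 AM UTC on Jul 23.
Add 14 hours 13 minutes leg 1 → 9:11 PM UTC.
Add 2 hours and 45 minutes layover in Santiago → 11:56 PM UTC.
Add 13 hours and 25 minutes leg 2 → 1:21 PM UTC (Jul 24).
Meridia is UTC+10:30, so local arrival = 1:21 PM + 10:30 = 11:51 PM on Jul 24.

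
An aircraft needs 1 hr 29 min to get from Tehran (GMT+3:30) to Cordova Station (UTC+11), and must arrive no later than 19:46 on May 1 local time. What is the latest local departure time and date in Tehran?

Target arrival in UTC: 19:46 − 11:00 = 08:46 on May 1.
Subtract 1 hour 29 minutes → departure 07:17 UTC on May 1.
Tehran is UTC+3:30: 07:17 + 3:30 = 10:47 on May 1.

10:47 on May 1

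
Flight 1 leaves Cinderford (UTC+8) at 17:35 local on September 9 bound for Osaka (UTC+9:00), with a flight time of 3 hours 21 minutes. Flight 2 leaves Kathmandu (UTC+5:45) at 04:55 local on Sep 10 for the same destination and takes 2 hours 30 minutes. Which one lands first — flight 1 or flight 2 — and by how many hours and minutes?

the first, by 12 hours 44 minutes

Flight 1 in UTC: 17:35 − 8:00 = 09:35 on Sep 9.
+3 hours 21 minutes → arrive 12:56 UTC on Sep 9.
Flight 2 in UTC: 04:55 − 5:45 = 23:10 on Sep 9.
+2 hours 30 minutes → arrive 01:40 UTC on Sep 10.
Flight 1 lands earlier by 12 hours 44 minutes.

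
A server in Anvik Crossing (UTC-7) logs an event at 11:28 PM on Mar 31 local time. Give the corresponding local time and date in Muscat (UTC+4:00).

In UTC: 11:28 PM + 7:00 = 6:28 AM on Apr 1.
Muscat is UTC+4:00: 6:28 AM + 4:00 = 10:28 AM on Apr 1.

10:28 AM on April 1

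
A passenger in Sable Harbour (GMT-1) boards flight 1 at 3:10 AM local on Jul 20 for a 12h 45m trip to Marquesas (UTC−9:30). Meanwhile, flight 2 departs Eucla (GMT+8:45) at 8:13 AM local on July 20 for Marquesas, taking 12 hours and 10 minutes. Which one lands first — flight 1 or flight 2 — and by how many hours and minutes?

Flight 1 in UTC: 3:10 AM + 1:00 = 4:10 AM on Jul 20.
+12 hours and 45 minutes → arrive 4:55 PM UTC on Jul 20.
Flight 2 in UTC: 8:13 AM − 8:45 = 11:28 PM on Jul 19.
+12 hours 10 minutes → arrive 11:38 AM UTC on Jul 20.
Flight 2 lands earlier by 5 hours 17 minutes.

the second, by 5 hours 17 minutes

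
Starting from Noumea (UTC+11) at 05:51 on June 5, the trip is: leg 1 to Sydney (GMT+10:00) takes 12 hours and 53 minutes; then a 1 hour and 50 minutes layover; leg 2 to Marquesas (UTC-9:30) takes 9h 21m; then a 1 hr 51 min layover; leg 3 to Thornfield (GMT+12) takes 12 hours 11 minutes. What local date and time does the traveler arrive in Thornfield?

20:57 on Jun 6

Convert departure to UTC: 05:51 − 11:00 = 18:51 UTC on Jun 4.
Add 12 hours and 53 minutes leg 1 → 07:44 UTC (Jun 5).
Add 1 hour and 50 minutes layover in Sydney → 09:34 UTC.
Add 9 hours and 21 minutes leg 2 → 18:55 UTC.
Add 1 hour and 51 minutes layover in Marquesas → 20:46 UTC.
Add 12 hours and 11 minutes leg 3 → 08:57 UTC (Jun 6).
Thornfield is UTC+12:00, so local arrival = 08:57 + 12:00 = 20:57 on Jun 6.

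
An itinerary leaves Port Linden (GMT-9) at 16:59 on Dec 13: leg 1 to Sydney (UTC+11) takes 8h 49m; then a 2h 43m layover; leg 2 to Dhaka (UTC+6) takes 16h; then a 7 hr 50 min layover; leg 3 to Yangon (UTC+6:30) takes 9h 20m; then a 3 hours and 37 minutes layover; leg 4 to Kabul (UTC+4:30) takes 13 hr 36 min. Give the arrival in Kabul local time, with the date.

Convert departure to UTC: 16:59 + 9:00 = 01:59 UTC on Dec 14.
Add 8 hours and 49 minutes leg 1 → 10:48 UTC.
Add 2 hours and 43 minutes layover in Sydney → 13:31 UTC.
Add 16 hours leg 2 → 05:31 UTC (Dec 15).
Add 7 hours 50 minutes layover in Dhaka → 13:21 UTC.
Add 9 hours and 20 minutes leg 3 → 22:41 UTC.
Add 3 hours and 37 minutes layover in Yangon → 02:18 UTC (Dec 16).
Add 13 hours and 36 minutes leg 4 → 15:54 UTC.
Kabul is UTC+4:30, so local arrival = 15:54 + 4:30 = 20:24 on Dec 16.

20:24 on Dec 16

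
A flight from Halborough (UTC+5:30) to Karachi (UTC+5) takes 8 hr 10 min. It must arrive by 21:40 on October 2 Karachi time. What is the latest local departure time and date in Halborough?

14:00 on Oct 2

Target arrival in UTC: 21:40 − 5:00 = 16:40 on Oct 2.
Subtract 8 hours and 10 minutes → departure 08:30 UTC on Oct 2.
Halborough is UTC+5:30: 08:30 + 5:30 = 14:00 on Oct 2.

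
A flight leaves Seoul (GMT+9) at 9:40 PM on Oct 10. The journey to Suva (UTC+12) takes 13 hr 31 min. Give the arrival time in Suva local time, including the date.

Convert departure to UTC: 9:40 PM − 9:00 = 12:40 PM UTC on Oct 10.
Add 13 hours and 31 minutes travel time → 2:11 AM UTC (Oct 11).
Suva is UTC+12:00, so local arrival = 2:11 AM + 12:00 = 2:11 PM on Oct 11.

2:11 PM on October 11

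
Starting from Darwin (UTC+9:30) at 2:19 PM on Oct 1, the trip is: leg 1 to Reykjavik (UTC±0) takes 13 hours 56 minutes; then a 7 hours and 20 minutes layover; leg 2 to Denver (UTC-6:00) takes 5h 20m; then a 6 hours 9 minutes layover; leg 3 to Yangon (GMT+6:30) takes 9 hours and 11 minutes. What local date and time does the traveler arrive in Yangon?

5:15 AM on Oct 3

Convert departure to UTC: 2:19 PM − 9:30 = 4:49 AM UTC on Oct 1.
Add 13 hours and 56 minutes leg 1 → 6:45 PM UTC.
Add 7 hours 20 minutes layover in Reykjavik → 2:05 AM UTC (Oct 2).
Add 5 hours and 20 minutes leg 2 → 7:25 AM UTC.
Add 6 hours 9 minutes layover in Denver → 1:34 PM UTC.
Add 9 hours and 11 minutes leg 3 → 10:45 PM UTC.
Yangon is UTC+6:30, so local arrival = 10:45 PM + 6:30 = 5:15 AM on Oct 3.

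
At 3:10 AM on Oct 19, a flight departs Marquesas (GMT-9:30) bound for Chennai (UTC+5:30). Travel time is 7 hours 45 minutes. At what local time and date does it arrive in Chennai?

Convert departure to UTC: 3:10 AM + 9:30 = 12:40 PM UTC on Oct 19.
Add 7 hours and 45 minutes travel time → 8:25 PM UTC.
Chennai is UTC+5:30, so local arrival = 8:25 PM + 5:30 = 1:55 AM on Oct 20.

1:55 AM on October 20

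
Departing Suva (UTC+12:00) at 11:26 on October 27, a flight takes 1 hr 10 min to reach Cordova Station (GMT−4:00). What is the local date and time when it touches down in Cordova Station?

20:36 on October 26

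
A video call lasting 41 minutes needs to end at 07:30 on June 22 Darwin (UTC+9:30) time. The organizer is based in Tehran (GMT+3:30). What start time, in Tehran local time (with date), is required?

Target end time in UTC: 07:30 − 9:30 = 22:00 on Jun 21.
Subtract 41 minutes → start 21:19 UTC on Jun 21.
Tehran is UTC+3:30: 21:19 + 3:30 = 00:49 on Jun 22.

00:49 on Jun 22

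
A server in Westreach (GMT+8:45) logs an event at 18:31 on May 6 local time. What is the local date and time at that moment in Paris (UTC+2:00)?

11:46 on May 6

In UTC: 18:31 − 8:45 = 09:46 on May 6.
Paris is UTC+2:00: 09:46 + 2:00 = 11:46 on May 6.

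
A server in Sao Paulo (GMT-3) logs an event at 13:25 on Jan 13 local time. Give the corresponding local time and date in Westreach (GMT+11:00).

03:25 on January 14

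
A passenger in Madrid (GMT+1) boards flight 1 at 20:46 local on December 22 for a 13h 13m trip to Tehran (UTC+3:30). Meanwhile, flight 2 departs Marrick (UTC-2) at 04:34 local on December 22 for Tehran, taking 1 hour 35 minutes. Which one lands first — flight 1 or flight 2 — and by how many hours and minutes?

the second, by 24 hours 50 minutes

Flight 1 in UTC: 20:46 − 1:00 = 19:46 on Dec 22.
+13 hours and 13 minutes → arrive 08:59 UTC on Dec 23.
Flight 2 in UTC: 04:34 + 2:00 = 06:34 on Dec 22.
+1 hour and 35 minutes → arrive 08:09 UTC on Dec 22.
Flight 2 lands earlier by 24 hours 50 minutes.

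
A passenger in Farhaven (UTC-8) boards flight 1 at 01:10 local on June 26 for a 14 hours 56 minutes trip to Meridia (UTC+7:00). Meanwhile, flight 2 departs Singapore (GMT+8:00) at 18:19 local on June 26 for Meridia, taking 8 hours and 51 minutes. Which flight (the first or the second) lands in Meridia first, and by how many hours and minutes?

the second, by 4 hours 56 minutes

Flight 1 in UTC: 01:10 + 8:00 = 09:10 on Jun 26.
+14 hours and 56 minutes → arrive 00:06 UTC on Jun 27.
Flight 2 in UTC: 18:19 − 8:00 = 10:19 on Jun 26.
+8 hours and 51 minutes → arrive 19:10 UTC on Jun 26.
Flight 2 lands earlier by 4 hours 56 minutes.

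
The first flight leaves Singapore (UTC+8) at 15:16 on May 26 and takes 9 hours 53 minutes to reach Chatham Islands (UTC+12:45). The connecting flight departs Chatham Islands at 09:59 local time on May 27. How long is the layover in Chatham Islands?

Convert departure to UTC: 15:16 − 8:00 = 07:16 UTC on May 26.
Add 9 hours and 53 minutes flight time → 17:09 UTC.
Chatham Islands is UTC+12:45, so local arrival = 17:09 + 12:45 = 05:54 on May 27.
Layover = 09:59 − 05:54 = 4 hours 5 minutes.

4 hours 5 minutes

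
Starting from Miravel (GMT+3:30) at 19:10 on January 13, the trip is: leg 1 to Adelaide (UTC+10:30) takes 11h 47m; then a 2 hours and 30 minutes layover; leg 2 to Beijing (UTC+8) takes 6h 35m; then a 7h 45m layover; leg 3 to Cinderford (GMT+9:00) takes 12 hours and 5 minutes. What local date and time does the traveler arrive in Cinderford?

17:22 on January 15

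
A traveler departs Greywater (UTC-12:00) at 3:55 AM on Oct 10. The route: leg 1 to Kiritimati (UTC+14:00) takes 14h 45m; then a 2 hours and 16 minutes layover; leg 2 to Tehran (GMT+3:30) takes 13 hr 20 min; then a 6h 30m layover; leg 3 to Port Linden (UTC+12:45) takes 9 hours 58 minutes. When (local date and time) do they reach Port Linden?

3:29 AM on October 13

Convert departure to UTC: 3:55 AM + 12:00 = 3:55 PM UTC on Oct 10.
Add 14 hours 45 minutes leg 1 → 6:40 AM UTC (Oct 11).
Add 2 hours and 16 minutes layover in Kiritimati → 8:56 AM UTC.
Add 13 hours and 20 minutes leg 2 → 10:16 PM UTC.
Add 6 hours 30 minutes layover in Tehran → 4:46 AM UTC (Oct 12).
Add 9 hours 58 minutes leg 3 → 2:44 PM UTC.
Port Linden is UTC+12:45, so local arrival = 2:44 PM + 12:45 = 3:29 AM on Oct 13.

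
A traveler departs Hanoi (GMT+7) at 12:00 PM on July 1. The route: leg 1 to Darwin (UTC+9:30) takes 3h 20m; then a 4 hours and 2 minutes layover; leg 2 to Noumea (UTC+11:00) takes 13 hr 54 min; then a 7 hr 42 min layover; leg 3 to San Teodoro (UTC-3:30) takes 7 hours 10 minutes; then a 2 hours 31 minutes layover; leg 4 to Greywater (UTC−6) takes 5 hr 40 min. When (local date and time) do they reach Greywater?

7:19 PM on July 2

Convert departure to UTC: 12:00 PM − 7:00 = 5:00 AM UTC on Jul 1.
Add 3 hours and 20 minutes leg 1 → 8:20 AM UTC.
Add 4 hours and 2 minutes layover in Darwin → 12:22 PM UTC.
Add 13 hours 54 minutes leg 2 → 2:16 AM UTC (Jul 2).
Add 7 hours and 42 minutes layover in Noumea → 9:58 AM UTC.
Add 7 hours 10 minutes leg 3 → 5:08 PM UTC.
Add 2 hours and 31 minutes layover in San Teodoro → 7:39 PM UTC.
Add 5 hours 40 minutes leg 4 → 1:19 AM UTC (Jul 3).
Greywater is UTC−6:00, so local arrival = 1:19 AM − 6:00 = 7:19 PM on Jul 2.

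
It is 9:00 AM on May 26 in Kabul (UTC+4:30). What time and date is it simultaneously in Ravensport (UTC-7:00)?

In UTC: 9:00 AM − 4:30 = 4:30 AM on May 26.
Ravensport is UTC−7:00: 4:30 AM − 7:00 = 9:30 PM on May 25.

9:30 PM on May 25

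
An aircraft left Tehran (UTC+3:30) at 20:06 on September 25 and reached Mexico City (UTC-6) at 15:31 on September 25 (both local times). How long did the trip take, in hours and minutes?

Departure in UTC: 20:06 − 3:30 = 16:36 on Sep 25.
Arrival in UTC: 15:31 + 6:00 = 21:31 on Sep 25.
Elapsed = 21:31 − 16:36 = 4 hours 55 minutes.

4 hours 55 minutes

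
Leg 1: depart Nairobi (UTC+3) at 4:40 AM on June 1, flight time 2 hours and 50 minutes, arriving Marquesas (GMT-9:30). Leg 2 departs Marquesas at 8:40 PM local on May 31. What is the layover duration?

1 hour 40 minutes

Convert departure to UTC: 4:40 AM − 3:00 = 1:40 AM UTC on Jun 1.
Add 2 hours and 50 minutes flight time → 4:30 AM UTC.
Marquesas is UTC−9:30, so local arrival = 4:30 AM − 9:30 = 7:00 PM on May 31.
Layover = 8:40 PM − 7:00 PM = 1 hour 40 minutes.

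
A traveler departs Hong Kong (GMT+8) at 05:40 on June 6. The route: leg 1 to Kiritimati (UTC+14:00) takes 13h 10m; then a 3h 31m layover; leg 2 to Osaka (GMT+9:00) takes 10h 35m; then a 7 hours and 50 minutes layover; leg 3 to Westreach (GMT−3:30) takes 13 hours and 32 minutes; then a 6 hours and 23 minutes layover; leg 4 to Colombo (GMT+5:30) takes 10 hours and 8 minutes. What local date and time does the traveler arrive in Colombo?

Convert departure to UTC: 05:40 − 8:00 = 21:40 UTC on Jun 5.
Add 13 hours and 10 minutes leg 1 → 10:50 UTC (Jun 6).
Add 3 hours 31 minutes layover in Kiritimati → 14:21 UTC.
Add 10 hours 35 minutes leg 2 → 00:56 UTC (Jun 7).
Add 7 hours and 50 minutes layover in Osaka → 08:46 UTC.
Add 13 hours and 32 minutes leg 3 → 22:18 UTC.
Add 6 hours and 23 minutes layover in Westreach → 04:41 UTC (Jun 8).
Add 10 hours and 8 minutes leg 4 → 14:49 UTC.
Colombo is UTC+5:30, so local arrival = 14:49 + 5:30 = 20:19 on Jun 8.

20:19 on Jun 8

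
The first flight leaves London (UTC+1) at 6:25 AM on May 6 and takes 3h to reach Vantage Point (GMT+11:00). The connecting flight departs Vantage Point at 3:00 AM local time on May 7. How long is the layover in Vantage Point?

Convert departure to UTC: 6:25 AM − 1:00 = 5:25 AM UTC on May 6.
Add 3 hours flight time → 8:25 AM UTC.
Vantage Point is UTC+11:00, so local arrival = 8:25 AM + 11:00 = 7:25 PM on May 6.
Layover = 3:00 AM − 7:25 PM (+1 day) = 7 hours 35 minutes.

7 hours 35 minutes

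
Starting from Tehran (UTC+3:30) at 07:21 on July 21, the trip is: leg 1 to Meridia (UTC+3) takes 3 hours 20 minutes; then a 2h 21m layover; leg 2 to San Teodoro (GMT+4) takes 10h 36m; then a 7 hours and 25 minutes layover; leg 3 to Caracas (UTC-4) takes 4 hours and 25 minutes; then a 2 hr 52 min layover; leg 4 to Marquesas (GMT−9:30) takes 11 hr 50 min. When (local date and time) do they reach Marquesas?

13:10 on July 22

Convert departure to UTC: 07:21 − 3:30 = 03:51 UTC on Jul 21.
Add 3 hours and 20 minutes leg 1 → 07:11 UTC.
Add 2 hours and 21 minutes layover in Meridia → 09:32 UTC.
Add 10 hours and 36 minutes leg 2 → 20:08 UTC.
Add 7 hours 25 minutes layover in San Teodoro → 03:33 UTC (Jul 22).
Add 4 hours and 25 minutes leg 3 → 07:58 UTC.
Add 2 hours 52 minutes layover in Caracas → 10:50 UTC.
Add 11 hours and 50 minutes leg 4 → 22:40 UTC.
Marquesas is UTC−9:30, so local arrival = 22:40 − 9:30 = 13:10 on Jul 22.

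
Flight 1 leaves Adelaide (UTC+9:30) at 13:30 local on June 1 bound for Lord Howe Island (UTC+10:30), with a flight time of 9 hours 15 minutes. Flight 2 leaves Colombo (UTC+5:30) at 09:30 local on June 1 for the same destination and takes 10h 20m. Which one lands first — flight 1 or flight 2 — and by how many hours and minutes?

the first, by 1 hour 5 minutes

Flight 1 in UTC: 13:30 − 9:30 = 04:00 on Jun 1.
+9 hours 15 minutes → arrive 13:15 UTC on Jun 1.
Flight 2 in UTC: 09:30 − 5:30 = 04:00 on Jun 1.
+10 hours and 20 minutes → arrive 14:20 UTC on Jun 1.
Flight 1 lands earlier by 1 hour 5 minutes.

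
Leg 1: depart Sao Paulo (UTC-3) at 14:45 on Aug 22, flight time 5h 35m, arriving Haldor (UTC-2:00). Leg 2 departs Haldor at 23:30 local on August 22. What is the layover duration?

2 hours 10 minutes

Convert departure to UTC: 14:45 + 3:00 = 17:45 UTC on Aug 22.
Add 5 hours 35 minutes flight time → 23:20 UTC.
Haldor is UTC−2:00, so local arrival = 23:20 − 2:00 = 21:20 on Aug 22.
Layover = 23:30 − 21:20 = 2 hours 10 minutes.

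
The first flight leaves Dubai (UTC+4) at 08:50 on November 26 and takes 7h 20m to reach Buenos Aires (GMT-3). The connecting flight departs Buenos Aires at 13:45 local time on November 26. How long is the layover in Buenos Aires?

4 hours 35 minutes

Convert departure to UTC: 08:50 − 4:00 = 04:50 UTC on Nov 26.
Add 7 hours 20 minutes flight time → 12:10 UTC.
Buenos Aires is UTC−3:00, so local arrival = 12:10 − 3:00 = 09:10 on Nov 26.
Layover = 13:45 − 09:10 = 4 hours 35 minutes.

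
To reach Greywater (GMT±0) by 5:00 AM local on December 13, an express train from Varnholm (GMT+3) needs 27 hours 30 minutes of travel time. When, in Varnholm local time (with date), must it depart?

Target arrival is already UTC: 5:00 AM on Dec 13.
Subtract 27 hours and 30 minutes → departure 1:30 AM UTC on Dec 12.
Varnholm is UTC+3:00: 1:30 AM + 3:00 = 4:30 AM on Dec 12.

4:30 AM on December 12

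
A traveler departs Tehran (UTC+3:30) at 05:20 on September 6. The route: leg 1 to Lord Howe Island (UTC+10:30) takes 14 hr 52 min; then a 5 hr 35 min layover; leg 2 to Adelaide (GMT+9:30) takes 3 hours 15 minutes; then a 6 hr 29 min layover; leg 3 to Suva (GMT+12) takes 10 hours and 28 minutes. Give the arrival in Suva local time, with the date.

06:29 on September 8

Convert departure to UTC: 05:20 − 3:30 = 01:50 UTC on Sep 6.
Add 14 hours and 52 minutes leg 1 → 16:42 UTC.
Add 5 hours 35 minutes layover in Lord Howe Island → 22:17 UTC.
Add 3 hours and 15 minutes leg 2 → 01:32 UTC (Sep 7).
Add 6 hours and 29 minutes layover in Adelaide → 08:01 UTC.
Add 10 hours and 28 minutes leg 3 → 18:29 UTC.
Suva is UTC+12:00, so local arrival = 18:29 + 12:00 = 06:29 on Sep 8.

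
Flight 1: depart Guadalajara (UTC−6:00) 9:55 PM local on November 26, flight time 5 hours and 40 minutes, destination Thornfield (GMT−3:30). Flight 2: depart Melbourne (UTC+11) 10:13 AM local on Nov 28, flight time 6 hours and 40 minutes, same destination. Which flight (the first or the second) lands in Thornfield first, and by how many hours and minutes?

Flight 1 in UTC: 9:55 PM + 6:00 = 3:55 AM on Nov 27.
+5 hours 40 minutes → arrive 9:35 AM UTC on Nov 27.
Flight 2 in UTC: 10:13 AM − 11:00 = 11:13 PM on Nov 27.
+6 hours and 40 minutes → arrive 5:53 AM UTC on Nov 28.
Flight 1 lands earlier by 20 hours 18 minutes.

the first, by 20 hours 18 minutes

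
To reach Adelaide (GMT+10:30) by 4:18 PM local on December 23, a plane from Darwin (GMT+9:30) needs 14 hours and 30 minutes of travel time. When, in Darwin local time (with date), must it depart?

Target arrival in UTC: 4:18 PM − 10:30 = 5:48 AM on Dec 23.
Subtract 14 hours and 30 minutes → departure 3:18 PM UTC on Dec 22.
Darwin is UTC+9:30: 3:18 PM + 9:30 = 12:48 AM on Dec 23.

12:48 AM on December 23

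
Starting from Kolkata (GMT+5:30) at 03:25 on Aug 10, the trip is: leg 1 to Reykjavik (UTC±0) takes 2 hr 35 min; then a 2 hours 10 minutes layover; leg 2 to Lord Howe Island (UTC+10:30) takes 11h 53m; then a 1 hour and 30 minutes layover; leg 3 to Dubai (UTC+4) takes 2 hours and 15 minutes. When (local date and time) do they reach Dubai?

Convert departure to UTC: 03:25 − 5:30 = 21:55 UTC on Aug 9.
Add 2 hours and 35 minutes leg 1 → 00:30 UTC (Aug 10).
Add 2 hours 10 minutes layover in Reykjavik → 02:40 UTC.
Add 11 hours 53 minutes leg 2 → 14:33 UTC.
Add 1 hour 30 minutes layover in Lord Howe Island → 16:03 UTC.
Add 2 hours and 15 minutes leg 3 → 18:18 UTC.
Dubai is UTC+4:00, so local arrival = 18:18 + 4:00 = 22:18 on Aug 10.

22:18 on Aug 10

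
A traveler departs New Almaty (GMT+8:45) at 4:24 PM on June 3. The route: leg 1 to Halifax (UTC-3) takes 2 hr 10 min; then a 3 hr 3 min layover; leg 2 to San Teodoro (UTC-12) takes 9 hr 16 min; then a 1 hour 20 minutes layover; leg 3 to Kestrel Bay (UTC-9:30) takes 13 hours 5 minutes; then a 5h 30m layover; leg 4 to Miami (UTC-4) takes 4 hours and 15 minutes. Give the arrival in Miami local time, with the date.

Convert departure to UTC: 4:24 PM − 8:45 = 7:39 AM UTC on Jun 3.
Add 2 hours and 10 minutes leg 1 → 9:49 AM UTC.
Add 3 hours 3 minutes layover in Halifax → 12:52 PM UTC.
Add 9 hours and 16 minutes leg 2 → 10:08 PM UTC.
Add 1 hour 20 minutes layover in San Teodoro → 11:28 PM UTC.
Add 13 hours 5 minutes leg 3 → 12:33 PM UTC (Jun 4).
Add 5 hours 30 minutes layover in Kestrel Bay → 6:03 PM UTC.
Add 4 hours and 15 minutes leg 4 → 10:18 PM UTC.
Miami is UTC−4:00, so local arrival = 10:18 PM − 4:00 = 6:18 PM on Jun 4.

6:18 PM on Jun 4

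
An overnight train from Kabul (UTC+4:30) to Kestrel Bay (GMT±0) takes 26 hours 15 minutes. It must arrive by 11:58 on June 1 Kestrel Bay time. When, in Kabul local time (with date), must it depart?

14:13 on May 31

Target arrival is already UTC: 11:58 on Jun 1.
Subtract 26 hours and 15 minutes → departure 09:43 UTC on May 31.
Kabul is UTC+4:30: 09:43 + 4:30 = 14:13 on May 31.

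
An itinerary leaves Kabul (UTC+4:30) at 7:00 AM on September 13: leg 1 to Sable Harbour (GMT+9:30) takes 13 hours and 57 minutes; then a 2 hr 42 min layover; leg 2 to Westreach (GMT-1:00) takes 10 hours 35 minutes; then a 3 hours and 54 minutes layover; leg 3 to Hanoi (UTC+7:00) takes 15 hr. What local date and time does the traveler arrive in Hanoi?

Convert departure to UTC: 7:00 AM − 4:30 = 2:30 AM UTC on Sep 13.
Add 13 hours and 57 minutes leg 1 → 4:27 PM UTC.
Add 2 hours 42 minutes layover in Sable Harbour → 7:09 PM UTC.
Add 10 hours and 35 minutes leg 2 → 5:44 AM UTC (Sep 14).
Add 3 hours 54 minutes layover in Westreach → 9:38 AM UTC.
Add 15 hours leg 3 → 12:38 AM UTC (Sep 15).
Hanoi is UTC+7:00, so local arrival = 12:38 AM + 7:00 = 7:38 AM on Sep 15.

7:38 AM on Sep 15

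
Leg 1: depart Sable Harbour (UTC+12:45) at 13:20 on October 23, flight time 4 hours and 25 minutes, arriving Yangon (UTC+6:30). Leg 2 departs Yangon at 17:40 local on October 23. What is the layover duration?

6 hours 10 minutes

Convert departure to UTC: 13:20 − 12:45 = 00:35 UTC on Oct 23.
Add 4 hours and 25 minutes flight time → 05:00 UTC.
Yangon is UTC+6:30, so local arrival = 05:00 + 6:30 = 11:30 on Oct 23.
Layover = 17:40 − 11:30 = 6 hours 10 minutes.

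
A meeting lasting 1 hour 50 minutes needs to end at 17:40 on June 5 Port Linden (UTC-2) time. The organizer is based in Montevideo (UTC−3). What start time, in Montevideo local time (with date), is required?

Target end time in UTC: 17:40 + 2:00 = 19:40 on Jun 5.
Subtract 1 hour and 50 minutes → start 17:50 UTC on Jun 5.
Montevideo is UTC−3:00: 17:50 − 3:00 = 14:50 on Jun 5.

14:50 on Jun 5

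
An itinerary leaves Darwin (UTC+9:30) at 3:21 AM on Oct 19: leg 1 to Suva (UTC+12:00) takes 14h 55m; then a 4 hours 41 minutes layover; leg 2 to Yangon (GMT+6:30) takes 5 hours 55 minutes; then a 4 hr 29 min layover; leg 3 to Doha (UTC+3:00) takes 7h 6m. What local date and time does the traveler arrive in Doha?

Convert departure to UTC: 3:21 AM − 9:30 = 5:51 PM UTC on Oct 18.
Add 14 hours and 55 minutes leg 1 → 8:46 AM UTC (Oct 19).
Add 4 hours and 41 minutes layover in Suva → 1:27 PM UTC.
Add 5 hours and 55 minutes leg 2 → 7:22 PM UTC.
Add 4 hours and 29 minutes layover in Yangon → 11:51 PM UTC.
Add 7 hours and 6 minutes leg 3 → 6:57 AM UTC (Oct 20).
Doha is UTC+3:00, so local arrival = 6:57 AM + 3:00 = 9:57 AM on Oct 20.

9:57 AM on Oct 20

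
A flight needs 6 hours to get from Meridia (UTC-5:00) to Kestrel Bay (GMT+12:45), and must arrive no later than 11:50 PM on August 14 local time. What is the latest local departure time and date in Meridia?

12:05 AM on Aug 14

Target arrival in UTC: 11:50 PM − 12:45 = 11:05 AM on Aug 14.
Subtract 6 hours → departure 5:05 AM UTC on Aug 14.
Meridia is UTC−5:00: 5:05 AM − 5:00 = 12:05 AM on Aug 14.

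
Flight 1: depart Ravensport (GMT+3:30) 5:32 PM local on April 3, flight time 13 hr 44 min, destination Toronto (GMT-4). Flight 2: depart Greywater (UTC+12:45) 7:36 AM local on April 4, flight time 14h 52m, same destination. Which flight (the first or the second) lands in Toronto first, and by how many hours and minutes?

the first, by 5 hours 57 minutes

Flight 1 in UTC: 5:32 PM − 3:30 = 2:02 PM on Apr 3.
+13 hours and 44 minutes → arrive 3:46 AM UTC on Apr 4.
Flight 2 in UTC: 7:36 AM − 12:45 = 6:51 PM on Apr 3.
+14 hours and 52 minutes → arrive 9:43 AM UTC on Apr 4.
Flight 1 lands earlier by 5 hours 57 minutes.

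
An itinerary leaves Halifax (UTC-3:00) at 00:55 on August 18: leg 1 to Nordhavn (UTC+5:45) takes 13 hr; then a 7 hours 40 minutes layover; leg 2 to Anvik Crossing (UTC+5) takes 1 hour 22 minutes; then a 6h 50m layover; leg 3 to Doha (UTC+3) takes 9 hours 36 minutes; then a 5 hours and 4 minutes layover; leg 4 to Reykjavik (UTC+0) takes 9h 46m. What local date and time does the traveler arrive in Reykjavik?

Convert departure to UTC: 00:55 + 3:00 = 03:55 UTC on Aug 18.
Add 13 hours leg 1 → 16:55 UTC.
Add 7 hours and 40 minutes layover in Nordhavn → 00:35 UTC (Aug 19).
Add 1 hour and 22 minutes leg 2 → 01:57 UTC.
Add 6 hours 50 minutes layover in Anvik Crossing → 08:47 UTC.
Add 9 hours and 36 minutes leg 3 → 18:23 UTC.
Add 5 hours 4 minutes layover in Doha → 23:27 UTC.
Add 9 hours 46 minutes leg 4 → 09:13 UTC (Aug 20).
Reykjavik is UTC+0, so local arrival is the same: 09:13 on Aug 20.

09:13 on August 20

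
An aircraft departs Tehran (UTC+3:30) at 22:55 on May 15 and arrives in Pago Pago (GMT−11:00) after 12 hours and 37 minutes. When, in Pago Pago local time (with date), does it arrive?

21:02 on May 15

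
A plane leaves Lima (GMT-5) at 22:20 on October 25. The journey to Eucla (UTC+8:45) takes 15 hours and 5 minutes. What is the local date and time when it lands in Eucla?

Convert departure to UTC: 22:20 + 5:00 = 03:20 UTC on Oct 26.
Add 15 hours and 5 minutes travel time → 18:25 UTC.
Eucla is UTC+8:45, so local arrival = 18:25 + 8:45 = 03:10 on Oct 27.

03:10 on October 27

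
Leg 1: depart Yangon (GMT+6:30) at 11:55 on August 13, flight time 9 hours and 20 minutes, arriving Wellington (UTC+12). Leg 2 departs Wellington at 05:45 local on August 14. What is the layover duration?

3 hours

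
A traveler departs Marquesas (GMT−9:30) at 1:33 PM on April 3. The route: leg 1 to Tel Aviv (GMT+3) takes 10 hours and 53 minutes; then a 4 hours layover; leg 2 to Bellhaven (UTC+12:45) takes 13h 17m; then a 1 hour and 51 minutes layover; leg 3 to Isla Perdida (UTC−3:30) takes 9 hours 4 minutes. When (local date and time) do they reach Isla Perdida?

10:38 AM on April 5

Convert departure to UTC: 1:33 PM + 9:30 = 11:03 PM UTC on Apr 3.
Add 10 hours and 53 minutes leg 1 → 9:56 AM UTC (Apr 4).
Add 4 hours layover in Tel Aviv → 1:56 PM UTC.
Add 13 hours and 17 minutes leg 2 → 3:13 AM UTC (Apr 5).
Add 1 hour 51 minutes layover in Bellhaven → 5:04 AM UTC.
Add 9 hours 4 minutes leg 3 → 2:08 PM UTC.
Isla Perdida is UTC−3:30, so local arrival = 2:08 PM − 3:30 = 10:38 AM on Apr 5.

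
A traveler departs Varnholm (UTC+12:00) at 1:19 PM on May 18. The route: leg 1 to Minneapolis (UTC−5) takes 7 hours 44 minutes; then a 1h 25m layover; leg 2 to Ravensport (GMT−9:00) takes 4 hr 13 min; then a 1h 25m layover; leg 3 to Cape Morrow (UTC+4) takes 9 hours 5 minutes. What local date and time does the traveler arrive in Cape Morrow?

5:11 AM on May 19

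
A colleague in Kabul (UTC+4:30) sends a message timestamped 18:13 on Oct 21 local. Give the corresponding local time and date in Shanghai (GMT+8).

Shanghai is 3:30 ahead of Kabul.
Shift by the zone difference: 18:13 + 3:30 = 21:43 on Oct 21 in Shanghai.

21:43 on October 21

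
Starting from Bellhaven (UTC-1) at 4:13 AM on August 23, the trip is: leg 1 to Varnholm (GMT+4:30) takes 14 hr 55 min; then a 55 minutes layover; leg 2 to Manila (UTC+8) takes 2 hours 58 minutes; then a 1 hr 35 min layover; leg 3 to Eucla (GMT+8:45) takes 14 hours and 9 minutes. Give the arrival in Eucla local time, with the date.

12:30 AM on August 25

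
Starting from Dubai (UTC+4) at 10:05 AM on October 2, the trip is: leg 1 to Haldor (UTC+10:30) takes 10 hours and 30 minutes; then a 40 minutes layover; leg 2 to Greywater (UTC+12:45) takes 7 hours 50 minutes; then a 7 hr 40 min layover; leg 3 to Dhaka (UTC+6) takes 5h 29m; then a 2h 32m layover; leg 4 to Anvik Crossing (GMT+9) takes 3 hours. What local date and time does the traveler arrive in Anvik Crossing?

4:46 AM on October 4

Convert departure to UTC: 10:05 AM − 4:00 = 6:05 AM UTC on Oct 2.
Add 10 hours 30 minutes leg 1 → 4:35 PM UTC.
Add 40 minutes layover in Haldor → 5:15 PM UTC.
Add 7 hours and 50 minutes leg 2 → 1:05 AM UTC (Oct 3).
Add 7 hours and 40 minutes layover in Greywater → 8:45 AM UTC.
Add 5 hours and 29 minutes leg 3 → 2:14 PM UTC.
Add 2 hours 32 minutes layover in Dhaka → 4:46 PM UTC.
Add 3 hours leg 4 → 7:46 PM UTC.
Anvik Crossing is UTC+9:00, so local arrival = 7:46 PM + 9:00 = 4:46 AM on Oct 4.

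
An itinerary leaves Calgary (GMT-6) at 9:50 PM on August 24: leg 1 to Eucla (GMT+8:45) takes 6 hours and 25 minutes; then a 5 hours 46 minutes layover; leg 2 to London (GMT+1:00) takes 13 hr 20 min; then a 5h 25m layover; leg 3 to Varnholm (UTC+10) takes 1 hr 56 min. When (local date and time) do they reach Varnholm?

10:42 PM on August 26

Convert departure to UTC: 9:50 PM + 6:00 = 3:50 AM UTC on Aug 25.
Add 6 hours 25 minutes leg 1 → 10:15 AM UTC.
Add 5 hours and 46 minutes layover in Eucla → 4:01 PM UTC.
Add 13 hours and 20 minutes leg 2 → 5:21 AM UTC (Aug 26).
Add 5 hours 25 minutes layover in London → 10:46 AM UTC.
Add 1 hour 56 minutes leg 3 → 12:42 PM UTC.
Varnholm is UTC+10:00, so local arrival = 12:42 PM + 10:00 = 10:42 PM on Aug 26.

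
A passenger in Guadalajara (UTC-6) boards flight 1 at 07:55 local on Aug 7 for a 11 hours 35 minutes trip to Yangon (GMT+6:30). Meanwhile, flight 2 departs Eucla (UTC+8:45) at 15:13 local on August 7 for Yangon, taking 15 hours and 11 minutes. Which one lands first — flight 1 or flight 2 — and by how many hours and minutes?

Flight 1 in UTC: 07:55 + 6:00 = 13:55 on Aug 7.
+11 hours 35 minutes → arrive 01:30 UTC on Aug 8.
Flight 2 in UTC: 15:13 − 8:45 = 06:28 on Aug 7.
+15 hours 11 minutes → arrive 21:39 UTC on Aug 7.
Flight 2 lands earlier by 3 hours 51 minutes.

the second, by 3 hours 51 minutes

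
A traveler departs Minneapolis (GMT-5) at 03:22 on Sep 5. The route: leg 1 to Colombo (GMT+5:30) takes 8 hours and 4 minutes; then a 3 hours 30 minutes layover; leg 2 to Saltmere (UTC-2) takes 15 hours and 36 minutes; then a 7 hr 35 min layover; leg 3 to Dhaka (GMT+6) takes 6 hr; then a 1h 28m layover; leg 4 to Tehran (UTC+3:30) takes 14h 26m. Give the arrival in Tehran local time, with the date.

20:31 on Sep 7

Convert departure to UTC: 03:22 + 5:00 = 08:22 UTC on Sep 5.
Add 8 hours 4 minutes leg 1 → 16:26 UTC.
Add 3 hours 30 minutes layover in Colombo → 19:56 UTC.
Add 15 hours 36 minutes leg 2 → 11:32 UTC (Sep 6).
Add 7 hours 35 minutes layover in Saltmere → 19:07 UTC.
Add 6 hours leg 3 → 01:07 UTC (Sep 7).
Add 1 hour and 28 minutes layover in Dhaka → 02:35 UTC.
Add 14 hours and 26 minutes leg 4 → 17:01 UTC.
Tehran is UTC+3:30, so local arrival = 17:01 + 3:30 = 20:31 on Sep 7.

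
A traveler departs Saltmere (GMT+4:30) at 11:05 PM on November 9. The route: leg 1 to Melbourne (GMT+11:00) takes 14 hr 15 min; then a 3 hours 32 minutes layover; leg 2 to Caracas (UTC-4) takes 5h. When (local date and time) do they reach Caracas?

Convert departure to UTC: 11:05 PM − 4:30 = 6:35 PM UTC on Nov 9.
Add 14 hours 15 minutes leg 1 → 8:50 AM UTC (Nov 10).
Add 3 hours and 32 minutes layover in Melbourne → 12:22 PM UTC.
Add 5 hours leg 2 → 5:22 PM UTC.
Caracas is UTC−4:00, so local arrival = 5:22 PM − 4:00 = 1:22 PM on Nov 10.

1:22 PM on Nov 10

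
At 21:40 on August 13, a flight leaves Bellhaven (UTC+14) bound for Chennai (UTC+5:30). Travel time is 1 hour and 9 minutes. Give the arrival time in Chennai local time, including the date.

Convert departure to UTC: 21:40 − 14:00 = 07:40 UTC on Aug 13.
Add 1 hour and 9 minutes travel time → 08:49 UTC.
Chennai is UTC+5:30, so local arrival = 08:49 + 5:30 = 14:19 on Aug 13.

14:19 on Aug 13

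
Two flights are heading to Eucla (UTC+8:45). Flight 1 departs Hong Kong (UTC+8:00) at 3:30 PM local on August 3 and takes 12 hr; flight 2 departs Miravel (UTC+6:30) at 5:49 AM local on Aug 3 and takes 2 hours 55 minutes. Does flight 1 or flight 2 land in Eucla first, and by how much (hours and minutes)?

the second, by 17 hours 16 minutes

Flight 1 in UTC: 3:30 PM − 8:00 = 7:30 AM on Aug 3.
+12 hours → arrive 7:30 PM UTC on Aug 3.
Flight 2 in UTC: 5:49 AM − 6:30 = 11:19 PM on Aug 2.
+2 hours 55 minutes → arrive 2:14 AM UTC on Aug 3.
Flight 2 lands earlier by 17 hours 16 minutes.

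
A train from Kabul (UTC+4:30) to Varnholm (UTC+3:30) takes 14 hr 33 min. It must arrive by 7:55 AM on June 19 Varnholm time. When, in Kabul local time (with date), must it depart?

6:22 PM on Jun 18

Target arrival in UTC: 7:55 AM − 3:30 = 4:25 AM on Jun 19.
Subtract 14 hours and 33 minutes → departure 1:52 PM UTC on Jun 18.
Kabul is UTC+4:30: 1:52 PM + 4:30 = 6:22 PM on Jun 18.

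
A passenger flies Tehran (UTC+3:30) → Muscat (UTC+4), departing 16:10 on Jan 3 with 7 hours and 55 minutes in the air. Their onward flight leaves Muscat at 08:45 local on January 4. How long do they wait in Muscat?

Convert departure to UTC: 16:10 − 3:30 = 12:40 UTC on Jan 3.
Add 7 hours 55 minutes flight time → 20:35 UTC.
Muscat is UTC+4:00, so local arrival = 20:35 + 4:00 = 00:35 on Jan 4.
Layover = 08:45 − 00:35 = 8 hours 10 minutes.

8 hours 10 minutes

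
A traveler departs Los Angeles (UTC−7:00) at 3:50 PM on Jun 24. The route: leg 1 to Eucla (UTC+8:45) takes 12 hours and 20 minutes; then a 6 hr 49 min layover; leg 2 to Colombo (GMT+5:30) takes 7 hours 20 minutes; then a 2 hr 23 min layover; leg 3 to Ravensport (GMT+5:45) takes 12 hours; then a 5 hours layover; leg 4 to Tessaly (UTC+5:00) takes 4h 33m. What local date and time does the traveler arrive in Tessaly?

6:15 AM on June 27

Convert departure to UTC: 3:50 PM + 7:00 = 10:50 PM UTC on Jun 24.
Add 12 hours 20 minutes leg 1 → 11:10 AM UTC (Jun 25).
Add 6 hours 49 minutes layover in Eucla → 5:59 PM UTC.
Add 7 hours 20 minutes leg 2 → 1:19 AM UTC (Jun 26).
Add 2 hours and 23 minutes layover in Colombo → 3:42 AM UTC.
Add 12 hours leg 3 → 3:42 PM UTC.
Add 5 hours layover in Ravensport → 8:42 PM UTC.
Add 4 hours 33 minutes leg 4 → 1:15 AM UTC (Jun 27).
Tessaly is UTC+5:00, so local arrival = 1:15 AM + 5:00 = 6:15 AM on Jun 27.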